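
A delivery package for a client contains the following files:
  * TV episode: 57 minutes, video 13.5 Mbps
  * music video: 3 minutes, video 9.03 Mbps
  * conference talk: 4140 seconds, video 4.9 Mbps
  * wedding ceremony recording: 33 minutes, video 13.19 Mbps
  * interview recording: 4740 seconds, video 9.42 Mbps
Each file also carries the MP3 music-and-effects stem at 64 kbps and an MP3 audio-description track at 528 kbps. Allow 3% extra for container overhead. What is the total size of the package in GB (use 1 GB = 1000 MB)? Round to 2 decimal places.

18.98 GB

Audio total: 64 + 528 = 592 kbps = 0.592 Mbps.
TV episode: 14.092 Mbps × 3420 s × 1.03 = 49640.5 Mb
music video: 9.622 Mbps × 180 s × 1.03 = 1783.9 Mb
conference talk: 5.492 Mbps × 4140 s × 1.03 = 23419.0 Mb
wedding ceremony recording: 13.782 Mbps × 1980 s × 1.03 = 28107.0 Mb
interview recording: 10.012 Mbps × 4740 s × 1.03 = 48880.6 Mb
Total: 151831.0 Mb = 18978.9 MB.
= 18.98 GB.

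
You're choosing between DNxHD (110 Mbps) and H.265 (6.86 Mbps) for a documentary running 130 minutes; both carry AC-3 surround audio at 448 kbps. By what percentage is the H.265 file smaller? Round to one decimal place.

130 min = 7800 s
Audio: 448 kbps = 0.448 Mbps.
DNxHD: 110.448 Mbps × 7800 s = 861494.4 Mb = 107.687 GB.
H.265: 7.308 Mbps × 7800 s = 57002.4 Mb = 7.125 GB.
Reduction: (1 − 7.125/107.687) × 100 = 93.38%.

93.4%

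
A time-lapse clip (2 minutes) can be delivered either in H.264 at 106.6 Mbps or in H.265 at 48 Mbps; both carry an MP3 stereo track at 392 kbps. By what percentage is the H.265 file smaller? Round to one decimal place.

54.8%

2 min = 120 s
Audio: 392 kbps = 0.392 Mbps.
H.264: 106.992 Mbps × 120 s = 12839.0 Mb = 1.495 GiB.
H.265: 48.392 Mbps × 120 s = 5807.0 Mb = 0.676 GiB.
Reduction: (1 − 0.676/1.495) × 100 = 54.77%.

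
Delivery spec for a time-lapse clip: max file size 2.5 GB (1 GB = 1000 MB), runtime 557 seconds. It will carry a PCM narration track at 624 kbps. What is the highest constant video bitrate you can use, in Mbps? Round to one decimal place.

35.3 Mbps

Budget: 2.5 GB = 20000.0 Mb.
Total bitrate budget: 20000.0 Mb / 557 s = 35.907 Mbps.
Audio: 624 kbps = 0.624 Mbps.
Video: 35.907 − 0.624 = 35.283 Mbps.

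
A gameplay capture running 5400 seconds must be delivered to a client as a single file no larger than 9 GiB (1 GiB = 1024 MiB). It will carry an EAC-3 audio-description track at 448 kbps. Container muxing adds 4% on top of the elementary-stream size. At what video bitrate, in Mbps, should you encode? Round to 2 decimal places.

Budget: 9 GiB = 77309.4 Mb.
Stream payload after overhead: 77309.4 / 1.04 = 74336.0 Mb.
Total bitrate budget: 74336.0 Mb / 5400 s = 13.766 Mbps.
Audio: 448 kbps = 0.448 Mbps.
Video: 13.766 − 0.448 = 13.318 Mbps.

13.32 Mbps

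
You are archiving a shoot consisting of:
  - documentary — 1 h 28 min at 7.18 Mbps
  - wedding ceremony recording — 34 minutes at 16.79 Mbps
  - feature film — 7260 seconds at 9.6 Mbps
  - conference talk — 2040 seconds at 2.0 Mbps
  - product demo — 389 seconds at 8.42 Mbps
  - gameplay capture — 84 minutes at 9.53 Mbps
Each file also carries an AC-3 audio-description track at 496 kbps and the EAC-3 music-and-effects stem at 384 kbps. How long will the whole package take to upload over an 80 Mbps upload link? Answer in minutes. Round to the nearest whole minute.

45 minutes

Audio total: 496 + 384 = 880 kbps = 0.880 Mbps.
documentary: 8.060 Mbps × 5280 s = 42556.8 Mb
wedding ceremony recording: 17.670 Mbps × 2040 s = 36046.8 Mb
feature film: 10.480 Mbps × 7260 s = 76084.8 Mb
conference talk: 2.880 Mbps × 2040 s = 5875.2 Mb
product demo: 9.300 Mbps × 389 s = 3617.7 Mb
gameplay capture: 10.410 Mbps × 5040 s = 52466.4 Mb
Total: 216647.7 Mb = 27081.0 MB.
At 80 Mbps: 216647.7 / 80 = 2708 s ≈ 45.1 minutes.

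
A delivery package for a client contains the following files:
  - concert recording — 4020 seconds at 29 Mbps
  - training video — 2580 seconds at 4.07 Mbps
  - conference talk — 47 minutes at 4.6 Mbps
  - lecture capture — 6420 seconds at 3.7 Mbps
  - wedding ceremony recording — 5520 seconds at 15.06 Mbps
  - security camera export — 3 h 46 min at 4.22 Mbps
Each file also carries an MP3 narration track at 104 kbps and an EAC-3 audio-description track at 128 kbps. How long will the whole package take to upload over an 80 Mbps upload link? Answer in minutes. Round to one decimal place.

65.1 minutes

Audio total: 104 + 128 = 232 kbps = 0.232 Mbps.
concert recording: 29.232 Mbps × 4020 s = 117512.6 Mb
training video: 4.302 Mbps × 2580 s = 11099.2 Mb
conference talk: 4.832 Mbps × 2820 s = 13626.2 Mb
lecture capture: 3.932 Mbps × 6420 s = 25243.4 Mb
wedding ceremony recording: 15.292 Mbps × 5520 s = 84411.8 Mb
security camera export: 4.452 Mbps × 13560 s = 60369.1 Mb
Total: 312262.4 Mb = 39032.8 MB.
At 80 Mbps: 312262.4 / 80 = 3903 s ≈ 65.1 minutes.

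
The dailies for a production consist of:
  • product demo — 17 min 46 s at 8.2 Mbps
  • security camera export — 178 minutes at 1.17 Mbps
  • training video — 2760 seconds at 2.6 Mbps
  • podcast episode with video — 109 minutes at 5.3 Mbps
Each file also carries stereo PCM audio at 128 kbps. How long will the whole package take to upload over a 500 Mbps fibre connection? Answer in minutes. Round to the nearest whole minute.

Audio: 128 kbps = 0.128 Mbps.
product demo: 8.328 Mbps × 1066 s = 8877.6 Mb
security camera export: 1.298 Mbps × 10680 s = 13862.6 Mb
training video: 2.728 Mbps × 2760 s = 7529.3 Mb
podcast episode with video: 5.428 Mbps × 6540 s = 35499.1 Mb
Total: 65768.7 Mb = 8221.1 MB.
At 500 Mbps: 65768.7 / 500 = 132 s ≈ 2.19 minutes.

2 minutes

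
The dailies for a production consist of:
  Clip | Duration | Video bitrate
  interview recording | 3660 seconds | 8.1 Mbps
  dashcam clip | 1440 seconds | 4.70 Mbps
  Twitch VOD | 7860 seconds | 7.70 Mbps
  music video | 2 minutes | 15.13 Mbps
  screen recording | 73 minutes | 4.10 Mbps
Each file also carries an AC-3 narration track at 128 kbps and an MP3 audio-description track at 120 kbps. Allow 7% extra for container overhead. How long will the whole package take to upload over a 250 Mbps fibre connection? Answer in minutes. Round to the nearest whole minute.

Audio total: 128 + 120 = 248 kbps = 0.248 Mbps.
interview recording: 8.348 Mbps × 3660 s × 1.07 = 32692.4 Mb
dashcam clip: 4.948 Mbps × 1440 s × 1.07 = 7623.9 Mb
Twitch VOD: 7.948 Mbps × 7860 s × 1.07 = 66844.3 Mb
music video: 15.378 Mbps × 120 s × 1.07 = 1974.5 Mb
screen recording: 4.348 Mbps × 4380 s × 1.07 = 20377.3 Mb
Total: 129512.5 Mb = 16189.1 MB.
At 250 Mbps: 129512.5 / 250 = 518 s ≈ 8.63 minutes.

9 minutes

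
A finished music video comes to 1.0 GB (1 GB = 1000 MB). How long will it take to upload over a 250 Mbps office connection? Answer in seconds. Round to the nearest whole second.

File: 1.0 GB = 8000.0 Mb.
At 250 Mbps: 8000.0 / 250 = 32.0 s ≈ 32 seconds.

32 seconds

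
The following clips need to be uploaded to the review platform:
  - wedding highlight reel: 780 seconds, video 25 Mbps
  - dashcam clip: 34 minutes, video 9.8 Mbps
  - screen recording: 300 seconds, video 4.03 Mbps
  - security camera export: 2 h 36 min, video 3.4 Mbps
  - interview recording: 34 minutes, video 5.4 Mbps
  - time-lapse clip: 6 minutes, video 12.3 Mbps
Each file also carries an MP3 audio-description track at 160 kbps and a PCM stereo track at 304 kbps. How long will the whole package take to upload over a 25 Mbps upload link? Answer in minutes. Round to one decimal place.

Audio total: 160 + 304 = 464 kbps = 0.464 Mbps.
wedding highlight reel: 25.464 Mbps × 780 s = 19861.9 Mb
dashcam clip: 10.264 Mbps × 2040 s = 20938.6 Mb
screen recording: 4.494 Mbps × 300 s = 1348.2 Mb
security camera export: 3.864 Mbps × 9360 s = 36167.0 Mb
interview recording: 5.864 Mbps × 2040 s = 11962.6 Mb
time-lapse clip: 12.764 Mbps × 360 s = 4595.0 Mb
Total: 94873.3 Mb = 11859.2 MB.
At 25 Mbps: 94873.3 / 25 = 3795 s ≈ 63.2 minutes.

63.2 minutes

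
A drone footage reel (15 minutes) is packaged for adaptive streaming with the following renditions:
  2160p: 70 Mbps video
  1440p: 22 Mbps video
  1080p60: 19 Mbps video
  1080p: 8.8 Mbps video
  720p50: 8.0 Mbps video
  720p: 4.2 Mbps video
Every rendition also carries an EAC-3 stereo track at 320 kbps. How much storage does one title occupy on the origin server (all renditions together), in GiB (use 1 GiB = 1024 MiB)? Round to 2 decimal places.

14.03 GiB

15 min = 900 s
Audio: 320 kbps = 0.320 Mbps.
Sum of rendition bitrates: (70+0.320) + (22+0.320) + (19+0.320) + (8.8+0.320) + (8.0+0.320) + (4.2+0.320) = 133.920 Mbps.
× 900 s = 120,528 Mb = 15,066 MB = 14.03 GiB.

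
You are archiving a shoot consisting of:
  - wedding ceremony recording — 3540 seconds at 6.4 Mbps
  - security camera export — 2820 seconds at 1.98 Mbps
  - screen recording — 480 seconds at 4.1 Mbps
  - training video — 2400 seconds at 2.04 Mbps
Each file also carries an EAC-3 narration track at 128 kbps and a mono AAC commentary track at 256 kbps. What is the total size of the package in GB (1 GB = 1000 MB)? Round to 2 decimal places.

4.83 GB

Audio total: 128 + 256 = 384 kbps = 0.384 Mbps.
wedding ceremony recording: 6.784 Mbps × 3540 s = 24015.4 Mb
security camera export: 2.364 Mbps × 2820 s = 6666.5 Mb
screen recording: 4.484 Mbps × 480 s = 2152.3 Mb
training video: 2.424 Mbps × 2400 s = 5817.6 Mb
Total: 38651.8 Mb = 4831.5 MB.
= 4.831 GB.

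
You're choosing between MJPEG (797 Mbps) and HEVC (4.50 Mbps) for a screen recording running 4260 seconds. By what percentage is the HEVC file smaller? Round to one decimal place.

99.4%

MJPEG: 797.000 Mbps × 4260 s = 3395220.0 Mb = 395.256 GiB.
HEVC: 4.500 Mbps × 4260 s = 19170.0 Mb = 2.232 GiB.
Reduction: (1 − 2.232/395.256) × 100 = 99.44%.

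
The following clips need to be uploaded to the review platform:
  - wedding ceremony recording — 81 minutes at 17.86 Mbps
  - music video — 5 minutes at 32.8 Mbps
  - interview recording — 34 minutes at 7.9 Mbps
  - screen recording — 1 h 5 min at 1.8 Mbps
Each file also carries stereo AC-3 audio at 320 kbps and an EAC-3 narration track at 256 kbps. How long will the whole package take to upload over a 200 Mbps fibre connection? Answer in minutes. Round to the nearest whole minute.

Audio total: 320 + 256 = 576 kbps = 0.576 Mbps.
wedding ceremony recording: 18.436 Mbps × 4860 s = 89599.0 Mb
music video: 33.376 Mbps × 300 s = 10012.8 Mb
interview recording: 8.476 Mbps × 2040 s = 17291.0 Mb
screen recording: 2.376 Mbps × 3900 s = 9266.4 Mb
Total: 126169.2 Mb = 15771.1 MB.
At 200 Mbps: 126169.2 / 200 = 631 s ≈ 10.5 minutes.

11 minutes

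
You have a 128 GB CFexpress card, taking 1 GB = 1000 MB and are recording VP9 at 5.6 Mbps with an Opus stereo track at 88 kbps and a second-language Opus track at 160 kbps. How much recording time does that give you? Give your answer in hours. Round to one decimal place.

Audio total: 88 + 160 = 248 kbps = 0.248 Mbps.
Total bitrate: 5.6 + 0.248 = 5.848 Mbps.
Capacity: 128 GB = 1,024,000 Mb.
Recording time: 1,024,000 / 5.848 = 175,103 s ≈ 48.6 hours.

48.6 hours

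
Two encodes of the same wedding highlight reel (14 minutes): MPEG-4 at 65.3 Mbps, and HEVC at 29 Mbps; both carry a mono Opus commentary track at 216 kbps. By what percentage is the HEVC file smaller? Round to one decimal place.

55.4%

14 min = 840 s
Audio: 216 kbps = 0.216 Mbps.
MPEG-4: 65.516 Mbps × 840 s = 55033.4 Mb = 6.407 GiB.
HEVC: 29.216 Mbps × 840 s = 24541.4 Mb = 2.857 GiB.
Reduction: (1 − 2.857/6.407) × 100 = 55.41%.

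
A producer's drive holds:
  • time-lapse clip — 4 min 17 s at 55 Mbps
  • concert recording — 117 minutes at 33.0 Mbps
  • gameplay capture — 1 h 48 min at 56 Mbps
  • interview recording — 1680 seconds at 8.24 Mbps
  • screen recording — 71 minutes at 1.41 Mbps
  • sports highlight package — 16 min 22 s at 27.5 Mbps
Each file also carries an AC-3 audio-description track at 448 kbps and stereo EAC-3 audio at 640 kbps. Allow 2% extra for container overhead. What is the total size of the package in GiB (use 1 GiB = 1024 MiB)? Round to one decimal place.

Audio total: 448 + 640 = 1088 kbps = 1.088 Mbps.
time-lapse clip: 56.088 Mbps × 257 s × 1.02 = 14702.9 Mb
concert recording: 34.088 Mbps × 7020 s × 1.02 = 244083.7 Mb
gameplay capture: 57.088 Mbps × 6480 s × 1.02 = 377328.8 Mb
interview recording: 9.328 Mbps × 1680 s × 1.02 = 15984.5 Mb
screen recording: 2.498 Mbps × 4260 s × 1.02 = 10854.3 Mb
sports highlight package: 28.588 Mbps × 982 s × 1.02 = 28634.9 Mb
Total: 691589.1 Mb = 86448.6 MB.
= 80.51 GiB.

80.5 GiB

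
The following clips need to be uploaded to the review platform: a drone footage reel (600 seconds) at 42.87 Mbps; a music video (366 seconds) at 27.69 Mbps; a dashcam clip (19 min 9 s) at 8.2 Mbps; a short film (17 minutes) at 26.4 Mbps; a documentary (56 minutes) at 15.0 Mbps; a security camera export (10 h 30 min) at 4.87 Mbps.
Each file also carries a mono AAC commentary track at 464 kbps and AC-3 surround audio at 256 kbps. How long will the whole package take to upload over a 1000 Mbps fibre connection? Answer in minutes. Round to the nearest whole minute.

Audio total: 464 + 256 = 720 kbps = 0.720 Mbps.
drone footage reel: 43.590 Mbps × 600 s = 26154.0 Mb
music video: 28.410 Mbps × 366 s = 10398.1 Mb
dashcam clip: 8.920 Mbps × 1149 s = 10249.1 Mb
short film: 27.120 Mbps × 1020 s = 27662.4 Mb
documentary: 15.720 Mbps × 3360 s = 52819.2 Mb
security camera export: 5.590 Mbps × 37800 s = 211302.0 Mb
Total: 338584.7 Mb = 42323.1 MB.
At 1000 Mbps: 338584.7 / 1000 = 339 s ≈ 5.64 minutes.

6 minutes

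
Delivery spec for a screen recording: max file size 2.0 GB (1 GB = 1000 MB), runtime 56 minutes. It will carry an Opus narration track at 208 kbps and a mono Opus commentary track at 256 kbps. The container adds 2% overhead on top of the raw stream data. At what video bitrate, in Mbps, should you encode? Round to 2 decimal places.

4.20 Mbps

Budget: 2.0 GB = 16000.0 Mb.
Stream payload after overhead: 16000.0 / 1.02 = 15686.3 Mb.
56 min = 3360 s
Total bitrate budget: 15686.3 Mb / 3360 s = 4.669 Mbps.
Audio total: 208 + 256 = 464 kbps = 0.464 Mbps.
Video: 4.669 − 0.464 = 4.205 Mbps.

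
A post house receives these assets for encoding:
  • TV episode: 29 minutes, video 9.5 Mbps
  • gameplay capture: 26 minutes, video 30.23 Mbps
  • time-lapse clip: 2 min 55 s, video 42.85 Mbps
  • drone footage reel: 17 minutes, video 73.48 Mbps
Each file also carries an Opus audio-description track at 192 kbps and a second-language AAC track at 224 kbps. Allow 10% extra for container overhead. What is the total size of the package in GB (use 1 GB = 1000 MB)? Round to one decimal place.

Audio total: 192 + 224 = 416 kbps = 0.416 Mbps.
TV episode: 9.916 Mbps × 1740 s × 1.10 = 18979.2 Mb
gameplay capture: 30.646 Mbps × 1560 s × 1.10 = 52588.5 Mb
time-lapse clip: 43.266 Mbps × 175 s × 1.10 = 8328.7 Mb
drone footage reel: 73.896 Mbps × 1020 s × 1.10 = 82911.3 Mb
Total: 162807.8 Mb = 20351.0 MB.
= 20.35 GB.

20.4 GB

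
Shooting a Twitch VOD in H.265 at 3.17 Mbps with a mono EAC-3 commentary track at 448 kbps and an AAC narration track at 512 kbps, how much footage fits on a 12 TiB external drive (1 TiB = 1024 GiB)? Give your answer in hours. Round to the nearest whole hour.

Audio total: 448 + 512 = 960 kbps = 0.960 Mbps.
Total bitrate: 3.17 + 0.960 = 4.130 Mbps.
Capacity: 12 TiB = 105,553,116 Mb.
Recording time: 105,553,116 / 4.130 = 25,557,655 s ≈ 7,099 hours.

7099 hours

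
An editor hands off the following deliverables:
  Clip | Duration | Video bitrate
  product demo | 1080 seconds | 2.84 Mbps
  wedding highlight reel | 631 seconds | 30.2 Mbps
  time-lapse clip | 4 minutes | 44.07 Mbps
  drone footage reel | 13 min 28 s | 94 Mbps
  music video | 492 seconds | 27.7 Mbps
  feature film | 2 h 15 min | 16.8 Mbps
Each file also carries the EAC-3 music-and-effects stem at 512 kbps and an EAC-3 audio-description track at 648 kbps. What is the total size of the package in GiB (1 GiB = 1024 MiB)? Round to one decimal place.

Audio total: 512 + 648 = 1160 kbps = 1.160 Mbps.
product demo: 4.000 Mbps × 1080 s = 4320.0 Mb
wedding highlight reel: 31.360 Mbps × 631 s = 19788.2 Mb
time-lapse clip: 45.230 Mbps × 240 s = 10855.2 Mb
drone footage reel: 95.160 Mbps × 808 s = 76889.3 Mb
music video: 28.860 Mbps × 492 s = 14199.1 Mb
feature film: 17.960 Mbps × 8100 s = 145476.0 Mb
Total: 271527.8 Mb = 33941.0 MB.
= 31.61 GiB.

31.6 GiB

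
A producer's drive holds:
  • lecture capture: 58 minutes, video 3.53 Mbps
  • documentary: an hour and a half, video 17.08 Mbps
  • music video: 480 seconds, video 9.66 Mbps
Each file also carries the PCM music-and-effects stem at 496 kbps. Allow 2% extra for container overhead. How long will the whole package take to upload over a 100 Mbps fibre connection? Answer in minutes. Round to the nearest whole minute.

19 minutes

Audio: 496 kbps = 0.496 Mbps.
lecture capture: 4.026 Mbps × 3480 s × 1.02 = 14290.7 Mb
documentary: 17.576 Mbps × 5400 s × 1.02 = 96808.6 Mb
music video: 10.156 Mbps × 480 s × 1.02 = 4972.4 Mb
Total: 116071.7 Mb = 14509.0 MB.
At 100 Mbps: 116071.7 / 100 = 1161 s ≈ 19.3 minutes.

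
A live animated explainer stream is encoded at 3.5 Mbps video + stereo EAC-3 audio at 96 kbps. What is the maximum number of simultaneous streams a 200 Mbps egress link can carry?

Audio: 96 kbps = 0.096 Mbps.
Per-viewer media rate: 3.596 Mbps.
200 Mbps = 200.0 Mbps; 200.0 / 3.596 = 55.62 → 55 viewers.

55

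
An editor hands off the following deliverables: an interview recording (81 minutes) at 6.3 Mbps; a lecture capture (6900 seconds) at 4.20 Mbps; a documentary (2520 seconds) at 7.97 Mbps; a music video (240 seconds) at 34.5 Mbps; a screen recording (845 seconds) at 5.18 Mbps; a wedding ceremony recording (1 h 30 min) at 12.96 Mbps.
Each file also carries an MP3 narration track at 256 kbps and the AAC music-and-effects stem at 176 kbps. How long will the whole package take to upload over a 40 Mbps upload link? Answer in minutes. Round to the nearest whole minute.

Audio total: 256 + 176 = 432 kbps = 0.432 Mbps.
interview recording: 6.732 Mbps × 4860 s = 32717.5 Mb
lecture capture: 4.632 Mbps × 6900 s = 31960.8 Mb
documentary: 8.402 Mbps × 2520 s = 21173.0 Mb
music video: 34.932 Mbps × 240 s = 8383.7 Mb
screen recording: 5.612 Mbps × 845 s = 4742.1 Mb
wedding ceremony recording: 13.392 Mbps × 5400 s = 72316.8 Mb
Total: 171294.0 Mb = 21411.7 MB.
At 40 Mbps: 171294.0 / 40 = 4282 s ≈ 71.4 minutes.

71 minutes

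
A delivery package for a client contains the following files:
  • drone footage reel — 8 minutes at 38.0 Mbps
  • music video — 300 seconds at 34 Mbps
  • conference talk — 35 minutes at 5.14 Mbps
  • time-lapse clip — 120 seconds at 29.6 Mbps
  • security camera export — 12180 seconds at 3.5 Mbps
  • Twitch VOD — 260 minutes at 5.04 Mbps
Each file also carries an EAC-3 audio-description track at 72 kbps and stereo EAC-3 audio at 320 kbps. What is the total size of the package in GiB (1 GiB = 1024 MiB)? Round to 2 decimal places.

20.50 GiB

Audio total: 72 + 320 = 392 kbps = 0.392 Mbps.
drone footage reel: 38.392 Mbps × 480 s = 18428.2 Mb
music video: 34.392 Mbps × 300 s = 10317.6 Mb
conference talk: 5.532 Mbps × 2100 s = 11617.2 Mb
time-lapse clip: 29.992 Mbps × 120 s = 3599.0 Mb
security camera export: 3.892 Mbps × 12180 s = 47404.6 Mb
Twitch VOD: 5.432 Mbps × 15600 s = 84739.2 Mb
Total: 176105.8 Mb = 22013.2 MB.
= 20.50 GiB.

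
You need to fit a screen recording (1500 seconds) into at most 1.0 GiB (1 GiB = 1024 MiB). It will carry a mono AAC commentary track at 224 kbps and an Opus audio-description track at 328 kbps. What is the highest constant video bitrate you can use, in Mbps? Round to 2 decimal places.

Budget: 1.0 GiB = 8589.9 Mb.
Total bitrate budget: 8589.9 Mb / 1500 s = 5.727 Mbps.
Audio total: 224 + 328 = 552 kbps = 0.552 Mbps.
Video: 5.727 − 0.552 = 5.175 Mbps.

5.17 Mbps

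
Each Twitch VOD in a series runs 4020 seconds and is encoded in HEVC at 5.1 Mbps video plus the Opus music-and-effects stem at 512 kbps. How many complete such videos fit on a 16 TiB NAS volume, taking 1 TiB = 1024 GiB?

6238

Audio: 512 kbps = 0.512 Mbps.
Total bitrate: 5.612 Mbps.
Per item: 5.612 Mbps × 4020 s = 22,560 Mb = 2,820 MB.
Capacity: 16 TiB = 140,737,488 Mb; 6238.30 items → 6238 complete.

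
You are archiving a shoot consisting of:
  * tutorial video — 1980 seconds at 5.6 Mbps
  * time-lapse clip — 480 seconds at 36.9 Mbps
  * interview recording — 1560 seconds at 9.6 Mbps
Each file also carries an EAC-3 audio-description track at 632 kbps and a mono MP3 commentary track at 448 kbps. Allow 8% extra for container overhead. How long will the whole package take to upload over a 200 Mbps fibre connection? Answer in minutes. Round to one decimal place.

4.3 minutes

Audio total: 632 + 448 = 1080 kbps = 1.080 Mbps.
tutorial video: 6.680 Mbps × 1980 s × 1.08 = 14284.5 Mb
time-lapse clip: 37.980 Mbps × 480 s × 1.08 = 19688.8 Mb
interview recording: 10.680 Mbps × 1560 s × 1.08 = 17993.7 Mb
Total: 51967.0 Mb = 6495.9 MB.
At 200 Mbps: 51967.0 / 200 = 260 s ≈ 4.33 minutes.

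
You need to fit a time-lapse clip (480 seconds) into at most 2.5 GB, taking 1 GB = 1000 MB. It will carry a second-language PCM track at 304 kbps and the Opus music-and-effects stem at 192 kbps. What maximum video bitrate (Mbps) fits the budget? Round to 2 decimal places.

41.17 Mbps

Budget: 2.5 GB = 20000.0 Mb.
Total bitrate budget: 20000.0 Mb / 480 s = 41.667 Mbps.
Audio total: 304 + 192 = 496 kbps = 0.496 Mbps.
Video: 41.667 − 0.496 = 41.171 Mbps.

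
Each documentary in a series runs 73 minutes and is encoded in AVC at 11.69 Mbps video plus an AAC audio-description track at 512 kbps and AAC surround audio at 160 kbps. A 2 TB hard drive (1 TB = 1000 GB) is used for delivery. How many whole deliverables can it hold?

295

73 min = 4380 s
Audio total: 512 + 160 = 672 kbps = 0.672 Mbps.
Total bitrate: 12.362 Mbps.
Per item: 12.362 Mbps × 4380 s = 54,146 Mb = 6,768 MB.
Capacity: 2 TB = 16,000,000 Mb; 295.50 items → 295 complete.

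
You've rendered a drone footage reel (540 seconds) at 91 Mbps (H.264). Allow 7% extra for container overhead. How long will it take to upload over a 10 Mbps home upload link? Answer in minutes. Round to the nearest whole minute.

File: 91.000 Mbps × 540 s = 49140.0 Mb.
With 7% container overhead: ×1.07. → 52579.8 Mb.
At 10 Mbps: 52579.8 / 10 = 5258.0 s ≈ 87.6 minutes.

88 minutes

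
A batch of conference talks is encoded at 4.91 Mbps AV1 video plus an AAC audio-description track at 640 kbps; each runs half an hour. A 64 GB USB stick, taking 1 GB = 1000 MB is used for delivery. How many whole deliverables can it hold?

51

30 min = 1800 s
Audio: 640 kbps = 0.640 Mbps.
Total bitrate: 5.550 Mbps.
Per item: 5.550 Mbps × 1800 s = 9,990 Mb = 1,249 MB.
Capacity: 64 GB = 512,000 Mb; 51.25 items → 51 complete.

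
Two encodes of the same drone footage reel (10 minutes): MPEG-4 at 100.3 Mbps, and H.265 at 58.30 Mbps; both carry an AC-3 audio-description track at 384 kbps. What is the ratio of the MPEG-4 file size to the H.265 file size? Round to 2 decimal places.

1.72

10 min = 600 s
Audio: 384 kbps = 0.384 Mbps.
MPEG-4: 100.684 Mbps × 600 s = 60410.4 Mb = 7.551 GB.
H.265: 58.684 Mbps × 600 s = 35210.4 Mb = 4.401 GB.
Ratio: 7.551 / 4.401 = 1.716.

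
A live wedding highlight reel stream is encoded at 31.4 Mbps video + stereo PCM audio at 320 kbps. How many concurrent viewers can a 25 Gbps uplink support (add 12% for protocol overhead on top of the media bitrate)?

Audio: 320 kbps = 0.320 Mbps.
Per-viewer media rate: 31.720 Mbps.
On the wire with 12% overhead: 35.526 Mbps.
25 Gbps = 25,000 Mbps; 25,000 / 35.526 = 703.70 → 703 viewers.

703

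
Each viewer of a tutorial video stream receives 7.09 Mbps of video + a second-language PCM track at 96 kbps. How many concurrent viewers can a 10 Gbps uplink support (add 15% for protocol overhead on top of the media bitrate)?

Audio: 96 kbps = 0.096 Mbps.
Per-viewer media rate: 7.186 Mbps.
On the wire with 15% overhead: 8.264 Mbps.
10 Gbps = 10,000 Mbps; 10,000 / 8.264 = 1210.08 → 1210 viewers.

1210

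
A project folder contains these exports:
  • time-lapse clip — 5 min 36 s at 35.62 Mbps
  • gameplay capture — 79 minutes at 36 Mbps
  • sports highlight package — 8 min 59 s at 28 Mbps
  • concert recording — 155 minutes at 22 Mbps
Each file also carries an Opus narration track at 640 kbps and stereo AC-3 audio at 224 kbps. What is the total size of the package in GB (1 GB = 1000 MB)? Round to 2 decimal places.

51.90 GB

Audio total: 640 + 224 = 864 kbps = 0.864 Mbps.
time-lapse clip: 36.484 Mbps × 336 s = 12258.6 Mb
gameplay capture: 36.864 Mbps × 4740 s = 174735.4 Mb
sports highlight package: 28.864 Mbps × 539 s = 15557.7 Mb
concert recording: 22.864 Mbps × 9300 s = 212635.2 Mb
Total: 415186.9 Mb = 51898.4 MB.
= 51.90 GB.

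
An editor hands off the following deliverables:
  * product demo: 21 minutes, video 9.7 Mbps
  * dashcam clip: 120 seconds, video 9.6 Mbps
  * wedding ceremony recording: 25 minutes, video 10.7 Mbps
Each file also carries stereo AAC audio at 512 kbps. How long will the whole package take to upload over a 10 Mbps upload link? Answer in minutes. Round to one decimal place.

51.5 minutes

Audio: 512 kbps = 0.512 Mbps.
product demo: 10.212 Mbps × 1260 s = 12867.1 Mb
dashcam clip: 10.112 Mbps × 120 s = 1213.4 Mb
wedding ceremony recording: 11.212 Mbps × 1500 s = 16818.0 Mb
Total: 30898.6 Mb = 3862.3 MB.
At 10 Mbps: 30898.6 / 10 = 3090 s ≈ 51.5 minutes.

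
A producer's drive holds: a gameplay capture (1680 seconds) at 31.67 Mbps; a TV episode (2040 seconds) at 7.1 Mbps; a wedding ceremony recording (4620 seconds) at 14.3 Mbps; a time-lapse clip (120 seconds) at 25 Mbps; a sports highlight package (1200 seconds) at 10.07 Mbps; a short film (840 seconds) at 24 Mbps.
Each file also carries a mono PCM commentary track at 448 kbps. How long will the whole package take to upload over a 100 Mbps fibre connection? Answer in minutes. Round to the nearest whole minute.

Audio: 448 kbps = 0.448 Mbps.
gameplay capture: 32.118 Mbps × 1680 s = 53958.2 Mb
TV episode: 7.548 Mbps × 2040 s = 15397.9 Mb
wedding ceremony recording: 14.748 Mbps × 4620 s = 68135.8 Mb
time-lapse clip: 25.448 Mbps × 120 s = 3053.8 Mb
sports highlight package: 10.518 Mbps × 1200 s = 12621.6 Mb
short film: 24.448 Mbps × 840 s = 20536.3 Mb
Total: 173703.6 Mb = 21713.0 MB.
At 100 Mbps: 173703.6 / 100 = 1737 s ≈ 29 minutes.

29 minutes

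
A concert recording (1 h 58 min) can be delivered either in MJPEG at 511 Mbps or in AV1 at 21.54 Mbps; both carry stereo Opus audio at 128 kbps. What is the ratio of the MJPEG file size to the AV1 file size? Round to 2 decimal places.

23.59

1 h 58 min = 118 min = 7080 s
Audio: 128 kbps = 0.128 Mbps.
MJPEG: 511.128 Mbps × 7080 s = 3618786.2 Mb = 452.348 GB.
AV1: 21.668 Mbps × 7080 s = 153409.4 Mb = 19.176 GB.
Ratio: 452.348 / 19.176 = 23.589.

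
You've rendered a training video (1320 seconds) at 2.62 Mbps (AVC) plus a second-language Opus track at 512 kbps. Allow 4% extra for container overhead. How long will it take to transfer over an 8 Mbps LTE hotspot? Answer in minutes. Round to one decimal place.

Audio: 512 kbps = 0.512 Mbps.
Total bitrate: 3.132 Mbps.
File: 3.132 Mbps × 1320 s = 4134.2 Mb.
With 4% container overhead: ×1.04. → 4299.6 Mb.
At 8 Mbps: 4299.6 / 8 = 537.5 s ≈ 8.96 minutes.

9.0 minutes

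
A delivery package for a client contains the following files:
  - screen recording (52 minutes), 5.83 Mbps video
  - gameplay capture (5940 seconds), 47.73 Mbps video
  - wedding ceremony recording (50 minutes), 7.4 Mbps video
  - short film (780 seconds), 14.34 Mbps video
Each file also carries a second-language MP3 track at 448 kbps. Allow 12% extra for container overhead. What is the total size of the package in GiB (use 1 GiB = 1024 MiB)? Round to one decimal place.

44.4 GiB

Audio: 448 kbps = 0.448 Mbps.
screen recording: 6.278 Mbps × 3120 s × 1.12 = 21937.8 Mb
gameplay capture: 48.178 Mbps × 5940 s × 1.12 = 320518.6 Mb
wedding ceremony recording: 7.848 Mbps × 3000 s × 1.12 = 26369.3 Mb
short film: 14.788 Mbps × 780 s × 1.12 = 12918.8 Mb
Total: 381744.5 Mb = 47718.1 MB.
= 44.44 GiB.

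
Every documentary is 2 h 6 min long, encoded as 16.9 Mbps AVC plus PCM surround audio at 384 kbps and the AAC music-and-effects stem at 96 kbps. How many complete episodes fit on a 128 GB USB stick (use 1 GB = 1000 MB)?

2 h 6 min = 126 min = 7560 s
Audio total: 384 + 96 = 480 kbps = 0.480 Mbps.
Total bitrate: 17.380 Mbps.
Per item: 17.380 Mbps × 7560 s = 131,393 Mb = 16,424 MB.
Capacity: 128 GB = 1,024,000 Mb; 7.79 items → 7 complete.

7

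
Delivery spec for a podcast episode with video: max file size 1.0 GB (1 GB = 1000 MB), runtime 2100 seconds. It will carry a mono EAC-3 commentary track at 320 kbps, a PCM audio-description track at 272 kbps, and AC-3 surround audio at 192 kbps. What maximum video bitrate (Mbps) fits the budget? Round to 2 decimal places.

3.03 Mbps

Budget: 1.0 GB = 8000.0 Mb.
Total bitrate budget: 8000.0 Mb / 2100 s = 3.810 Mbps.
Audio total: 320 + 272 + 192 = 784 kbps = 0.784 Mbps.
Video: 3.810 − 0.784 = 3.026 Mbps.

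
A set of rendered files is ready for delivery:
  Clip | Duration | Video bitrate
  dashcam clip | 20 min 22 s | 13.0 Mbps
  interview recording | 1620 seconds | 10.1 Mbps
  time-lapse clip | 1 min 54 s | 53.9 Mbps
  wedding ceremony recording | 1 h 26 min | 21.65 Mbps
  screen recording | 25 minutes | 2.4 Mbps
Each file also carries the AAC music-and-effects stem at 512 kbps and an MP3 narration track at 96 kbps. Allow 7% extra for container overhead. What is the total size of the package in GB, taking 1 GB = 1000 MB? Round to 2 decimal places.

21.34 GB

Audio total: 512 + 96 = 608 kbps = 0.608 Mbps.
dashcam clip: 13.608 Mbps × 1222 s × 1.07 = 17793.0 Mb
interview recording: 10.708 Mbps × 1620 s × 1.07 = 18561.2 Mb
time-lapse clip: 54.508 Mbps × 114 s × 1.07 = 6648.9 Mb
wedding ceremony recording: 22.258 Mbps × 5160 s × 1.07 = 122890.9 Mb
screen recording: 3.008 Mbps × 1500 s × 1.07 = 4827.8 Mb
Total: 170721.8 Mb = 21340.2 MB.
= 21.34 GB.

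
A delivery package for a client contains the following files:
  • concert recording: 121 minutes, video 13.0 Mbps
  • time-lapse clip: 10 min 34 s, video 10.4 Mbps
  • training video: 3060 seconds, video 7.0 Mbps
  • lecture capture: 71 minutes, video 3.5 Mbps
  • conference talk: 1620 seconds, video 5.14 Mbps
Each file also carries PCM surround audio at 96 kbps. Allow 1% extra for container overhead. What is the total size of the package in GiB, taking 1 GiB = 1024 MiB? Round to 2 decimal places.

17.31 GiB

Audio: 96 kbps = 0.096 Mbps.
concert recording: 13.096 Mbps × 7260 s × 1.01 = 96027.7 Mb
time-lapse clip: 10.496 Mbps × 634 s × 1.01 = 6721.0 Mb
training video: 7.096 Mbps × 3060 s × 1.01 = 21930.9 Mb
lecture capture: 3.596 Mbps × 4260 s × 1.01 = 15472.1 Mb
conference talk: 5.236 Mbps × 1620 s × 1.01 = 8567.1 Mb
Total: 148718.9 Mb = 18589.9 MB.
= 17.31 GiB.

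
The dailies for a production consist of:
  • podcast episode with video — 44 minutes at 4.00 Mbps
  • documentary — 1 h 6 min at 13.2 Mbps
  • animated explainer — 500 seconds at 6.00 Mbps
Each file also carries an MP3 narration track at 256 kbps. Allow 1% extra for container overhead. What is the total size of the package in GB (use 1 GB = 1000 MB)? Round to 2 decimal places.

8.54 GB

Audio: 256 kbps = 0.256 Mbps.
podcast episode with video: 4.256 Mbps × 2640 s × 1.01 = 11348.2 Mb
documentary: 13.456 Mbps × 3960 s × 1.01 = 53818.6 Mb
animated explainer: 6.256 Mbps × 500 s × 1.01 = 3159.3 Mb
Total: 68326.1 Mb = 8540.8 MB.
= 8.541 GB.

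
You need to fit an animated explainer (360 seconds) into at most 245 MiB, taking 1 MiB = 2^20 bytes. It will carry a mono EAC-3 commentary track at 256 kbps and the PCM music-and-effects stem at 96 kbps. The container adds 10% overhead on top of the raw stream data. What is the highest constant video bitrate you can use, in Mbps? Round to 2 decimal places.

4.84 Mbps

Budget: 245 MiB = 2055.2 Mb.
Stream payload after overhead: 2055.2 / 1.10 = 1868.4 Mb.
Total bitrate budget: 1868.4 Mb / 360 s = 5.190 Mbps.
Audio total: 256 + 96 = 352 kbps = 0.352 Mbps.
Video: 5.190 − 0.352 = 4.838 Mbps.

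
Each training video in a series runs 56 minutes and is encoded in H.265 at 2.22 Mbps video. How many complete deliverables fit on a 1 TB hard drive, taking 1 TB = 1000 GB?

56 min = 3360 s
Per item: 2.220 Mbps × 3360 s = 7,459 Mb = 932.4 MB.
Capacity: 1 TB = 8,000,000 Mb; 1072.50 items → 1072 complete.

1072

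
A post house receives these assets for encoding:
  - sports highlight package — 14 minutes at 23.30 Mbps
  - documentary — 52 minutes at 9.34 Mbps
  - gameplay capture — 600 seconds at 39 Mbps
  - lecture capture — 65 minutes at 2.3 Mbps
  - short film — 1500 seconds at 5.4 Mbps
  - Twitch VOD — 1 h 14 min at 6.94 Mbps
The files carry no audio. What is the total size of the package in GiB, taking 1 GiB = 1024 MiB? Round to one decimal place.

sports highlight package: 23.300 Mbps × 840 s = 19572.0 Mb
documentary: 9.340 Mbps × 3120 s = 29140.8 Mb
gameplay capture: 39.000 Mbps × 600 s = 23400.0 Mb
lecture capture: 2.300 Mbps × 3900 s = 8970.0 Mb
short film: 5.400 Mbps × 1500 s = 8100.0 Mb
Twitch VOD: 6.940 Mbps × 4440 s = 30813.6 Mb
Total: 119996.4 Mb = 14999.5 MB.
= 13.97 GiB.

14.0 GiB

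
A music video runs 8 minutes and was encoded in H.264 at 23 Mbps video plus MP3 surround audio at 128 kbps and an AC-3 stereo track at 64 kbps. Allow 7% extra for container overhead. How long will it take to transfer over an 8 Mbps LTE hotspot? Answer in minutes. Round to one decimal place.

8 min = 480 s
Audio total: 128 + 64 = 192 kbps = 0.192 Mbps.
Total bitrate: 23.192 Mbps.
File: 23.192 Mbps × 480 s = 11132.2 Mb.
With 7% container overhead: ×1.07. → 11911.4 Mb.
At 8 Mbps: 11911.4 / 8 = 1488.9 s ≈ 24.8 minutes.

24.8 minutes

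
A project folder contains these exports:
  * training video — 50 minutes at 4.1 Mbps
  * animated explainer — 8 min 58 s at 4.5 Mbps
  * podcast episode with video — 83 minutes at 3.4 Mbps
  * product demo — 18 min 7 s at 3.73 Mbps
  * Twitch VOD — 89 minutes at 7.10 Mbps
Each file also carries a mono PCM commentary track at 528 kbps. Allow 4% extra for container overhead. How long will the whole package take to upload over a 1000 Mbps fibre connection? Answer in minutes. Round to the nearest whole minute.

Audio: 528 kbps = 0.528 Mbps.
training video: 4.628 Mbps × 3000 s × 1.04 = 14439.4 Mb
animated explainer: 5.028 Mbps × 538 s × 1.04 = 2813.3 Mb
podcast episode with video: 3.928 Mbps × 4980 s × 1.04 = 20343.9 Mb
product demo: 4.258 Mbps × 1087 s × 1.04 = 4813.6 Mb
Twitch VOD: 7.628 Mbps × 5340 s × 1.04 = 42362.9 Mb
Total: 84773.0 Mb = 10596.6 MB.
At 1000 Mbps: 84773.0 / 1000 = 85 s ≈ 1.41 minutes.

1 minutes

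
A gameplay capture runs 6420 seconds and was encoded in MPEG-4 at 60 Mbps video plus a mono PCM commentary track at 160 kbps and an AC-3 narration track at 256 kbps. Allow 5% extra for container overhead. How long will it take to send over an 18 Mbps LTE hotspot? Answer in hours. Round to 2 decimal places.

6.28 hours

Audio total: 160 + 256 = 416 kbps = 0.416 Mbps.
Total bitrate: 60.416 Mbps.
File: 60.416 Mbps × 6420 s = 387870.7 Mb.
With 5% container overhead: ×1.05. → 407264.3 Mb.
At 18 Mbps: 407264.3 / 18 = 22625.8 s ≈ 6.28 hours.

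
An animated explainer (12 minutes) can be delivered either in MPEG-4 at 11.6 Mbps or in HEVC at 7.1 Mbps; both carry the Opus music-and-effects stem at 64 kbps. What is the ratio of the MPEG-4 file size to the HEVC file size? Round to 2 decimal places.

12 min = 720 s
Audio: 64 kbps = 0.064 Mbps.
MPEG-4: 11.664 Mbps × 720 s = 8398.1 Mb = 0.978 GiB.
HEVC: 7.164 Mbps × 720 s = 5158.1 Mb = 0.600 GiB.
Ratio: 0.978 / 0.600 = 1.628.

1.63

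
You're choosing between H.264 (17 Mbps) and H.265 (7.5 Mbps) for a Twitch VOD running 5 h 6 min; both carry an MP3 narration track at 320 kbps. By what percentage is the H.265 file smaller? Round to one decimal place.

5 h 6 min = 306 min = 18360 s
Audio: 320 kbps = 0.320 Mbps.
H.264: 17.320 Mbps × 18360 s = 317995.2 Mb = 39.749 GB.
H.265: 7.820 Mbps × 18360 s = 143575.2 Mb = 17.947 GB.
Reduction: (1 − 17.947/39.749) × 100 = 54.85%.

54.8%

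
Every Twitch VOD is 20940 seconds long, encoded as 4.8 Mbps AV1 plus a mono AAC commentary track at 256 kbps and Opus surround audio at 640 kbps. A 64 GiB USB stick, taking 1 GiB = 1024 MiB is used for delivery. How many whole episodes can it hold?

Audio total: 256 + 640 = 896 kbps = 0.896 Mbps.
Total bitrate: 5.696 Mbps.
Per item: 5.696 Mbps × 20940 s = 119,274 Mb = 14,909 MB.
Capacity: 64 GiB = 549,756 Mb; 4.61 items → 4 complete.

4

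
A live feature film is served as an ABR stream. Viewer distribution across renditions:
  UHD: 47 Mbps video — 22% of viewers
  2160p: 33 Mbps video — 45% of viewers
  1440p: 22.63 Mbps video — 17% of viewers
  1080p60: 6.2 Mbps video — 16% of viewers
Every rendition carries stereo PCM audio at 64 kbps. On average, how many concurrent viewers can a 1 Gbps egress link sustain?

Audio: 64 kbps = 0.064 Mbps.
Average per-viewer bitrate: 0.22×47.064 + 0.45×33.064 + 0.17×22.694 + 0.16×6.264 = 30.093 Mbps.
1 Gbps = 1,000 Mbps; 1,000 / 30.093 = 33.23 → 33.

33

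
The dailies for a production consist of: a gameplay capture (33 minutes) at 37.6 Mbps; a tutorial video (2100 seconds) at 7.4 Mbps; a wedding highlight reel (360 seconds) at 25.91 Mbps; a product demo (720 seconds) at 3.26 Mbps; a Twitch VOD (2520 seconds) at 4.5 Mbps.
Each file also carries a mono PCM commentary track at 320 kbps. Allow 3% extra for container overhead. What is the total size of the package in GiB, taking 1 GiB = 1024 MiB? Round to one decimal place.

13.8 GiB

Audio: 320 kbps = 0.320 Mbps.
gameplay capture: 37.920 Mbps × 1980 s × 1.03 = 77334.0 Mb
tutorial video: 7.720 Mbps × 2100 s × 1.03 = 16698.4 Mb
wedding highlight reel: 26.230 Mbps × 360 s × 1.03 = 9726.1 Mb
product demo: 3.580 Mbps × 720 s × 1.03 = 2654.9 Mb
Twitch VOD: 4.820 Mbps × 2520 s × 1.03 = 12510.8 Mb
Total: 118924.2 Mb = 14865.5 MB.
= 13.84 GiB.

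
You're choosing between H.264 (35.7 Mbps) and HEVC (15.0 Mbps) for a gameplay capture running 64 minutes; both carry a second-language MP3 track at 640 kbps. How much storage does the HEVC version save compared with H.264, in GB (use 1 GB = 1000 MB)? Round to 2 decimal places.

9.94 GB

64 min = 3840 s
Audio: 640 kbps = 0.640 Mbps.
H.264: 36.340 Mbps × 3840 s = 139545.6 Mb = 17.443 GB.
HEVC: 15.640 Mbps × 3840 s = 60057.6 Mb = 7.507 GB.
Saving: 17.443 − 7.507 = 9.936 GB.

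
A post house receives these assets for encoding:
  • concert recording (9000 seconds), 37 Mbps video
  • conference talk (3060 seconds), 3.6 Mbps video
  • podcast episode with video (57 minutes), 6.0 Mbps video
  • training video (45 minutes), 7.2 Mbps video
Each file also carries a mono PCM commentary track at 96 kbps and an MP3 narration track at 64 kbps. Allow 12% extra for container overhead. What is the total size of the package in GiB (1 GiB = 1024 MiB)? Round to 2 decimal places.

Audio total: 96 + 64 = 160 kbps = 0.160 Mbps.
concert recording: 37.160 Mbps × 9000 s × 1.12 = 374572.8 Mb
conference talk: 3.760 Mbps × 3060 s × 1.12 = 12886.3 Mb
podcast episode with video: 6.160 Mbps × 3420 s × 1.12 = 23595.3 Mb
training video: 7.360 Mbps × 2700 s × 1.12 = 22256.6 Mb
Total: 433311.0 Mb = 54163.9 MB.
= 50.44 GiB.

50.44 GiB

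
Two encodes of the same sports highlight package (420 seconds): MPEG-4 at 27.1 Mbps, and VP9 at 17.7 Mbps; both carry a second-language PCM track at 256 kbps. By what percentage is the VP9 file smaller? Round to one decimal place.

Audio: 256 kbps = 0.256 Mbps.
MPEG-4: 27.356 Mbps × 420 s = 11489.5 Mb = 1.436 GB.
VP9: 17.956 Mbps × 420 s = 7541.5 Mb = 0.943 GB.
Reduction: (1 − 0.943/1.436) × 100 = 34.36%.

34.4%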